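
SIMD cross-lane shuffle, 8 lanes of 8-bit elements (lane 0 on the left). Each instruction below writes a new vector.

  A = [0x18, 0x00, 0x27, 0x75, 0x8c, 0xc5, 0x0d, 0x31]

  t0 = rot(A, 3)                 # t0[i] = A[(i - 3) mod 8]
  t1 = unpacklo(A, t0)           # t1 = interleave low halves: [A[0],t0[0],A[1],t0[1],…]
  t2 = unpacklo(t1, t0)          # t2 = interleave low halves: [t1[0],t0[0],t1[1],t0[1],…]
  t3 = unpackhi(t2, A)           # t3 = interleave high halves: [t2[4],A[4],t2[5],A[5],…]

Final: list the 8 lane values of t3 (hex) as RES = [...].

RES = [0x00, 0x8c, 0x31, 0xc5, 0x0d, 0x0d, 0x18, 0x31]

→ t0 |c5|0d|31|18|00|27|75|8c|
→ t1 |18|c5|00|0d|27|31|75|18|
→ t2 |18|c5|c5|0d|00|31|0d|18|
→ t3 |00|8c|31|c5|0d|0d|18|31|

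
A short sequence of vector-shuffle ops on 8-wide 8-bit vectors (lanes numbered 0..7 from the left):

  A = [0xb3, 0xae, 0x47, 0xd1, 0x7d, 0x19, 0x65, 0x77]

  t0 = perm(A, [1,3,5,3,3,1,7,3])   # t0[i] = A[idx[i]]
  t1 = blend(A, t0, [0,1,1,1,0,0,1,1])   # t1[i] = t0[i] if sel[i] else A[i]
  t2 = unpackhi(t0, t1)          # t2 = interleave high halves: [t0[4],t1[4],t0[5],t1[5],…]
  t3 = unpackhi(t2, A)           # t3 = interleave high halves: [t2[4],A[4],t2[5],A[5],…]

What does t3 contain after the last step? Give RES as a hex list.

RES = [0x77, 0x7d, 0x77, 0x19, 0xd1, 0x65, 0xd1, 0x77]

  t0: ae d1 19 d1 d1 ae 77 d1
  t1: b3 d1 19 d1 7d 19 77 d1
  t2: d1 7d ae 19 77 77 d1 d1
  t3: 77 7d 77 19 d1 65 d1 77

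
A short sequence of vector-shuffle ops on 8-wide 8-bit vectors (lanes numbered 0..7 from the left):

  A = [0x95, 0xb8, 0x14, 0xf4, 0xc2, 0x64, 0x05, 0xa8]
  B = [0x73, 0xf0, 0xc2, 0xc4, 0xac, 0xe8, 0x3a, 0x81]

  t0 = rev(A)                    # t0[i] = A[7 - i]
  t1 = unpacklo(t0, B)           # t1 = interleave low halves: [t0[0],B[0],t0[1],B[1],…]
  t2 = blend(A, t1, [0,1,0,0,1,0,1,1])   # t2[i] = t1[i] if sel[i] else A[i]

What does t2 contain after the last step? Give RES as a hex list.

RES = [0x95, 0x73, 0x14, 0xf4, 0x64, 0x64, 0xc2, 0xc4]

t0 = [0xa8, 0x05, 0x64, 0xc2, 0xf4, 0x14, 0xb8, 0x95]
t1 = [0xa8, 0x73, 0x05, 0xf0, 0x64, 0xc2, 0xc2, 0xc4]
t2 = [0x95, 0x73, 0x14, 0xf4, 0x64, 0x64, 0xc2, 0xc4]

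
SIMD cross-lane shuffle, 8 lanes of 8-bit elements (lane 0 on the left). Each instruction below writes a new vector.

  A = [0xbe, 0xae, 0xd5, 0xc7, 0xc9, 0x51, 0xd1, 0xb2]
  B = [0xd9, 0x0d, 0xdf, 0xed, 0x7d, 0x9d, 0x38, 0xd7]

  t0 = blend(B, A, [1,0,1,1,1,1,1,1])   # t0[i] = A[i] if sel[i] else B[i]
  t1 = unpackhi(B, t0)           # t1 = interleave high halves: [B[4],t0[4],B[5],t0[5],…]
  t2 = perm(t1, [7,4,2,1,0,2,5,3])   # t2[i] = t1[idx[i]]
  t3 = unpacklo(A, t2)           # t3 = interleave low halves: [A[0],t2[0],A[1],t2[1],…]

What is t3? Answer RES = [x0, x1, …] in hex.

  t0: be 0d d5 c7 c9 51 d1 b2
  t1: 7d c9 9d 51 38 d1 d7 b2
  t2: b2 38 9d c9 7d 9d d1 51
  t3: be b2 ae 38 d5 9d c7 c9

RES = [0xbe, 0xb2, 0xae, 0x38, 0xd5, 0x9d, 0xc7, 0xc9]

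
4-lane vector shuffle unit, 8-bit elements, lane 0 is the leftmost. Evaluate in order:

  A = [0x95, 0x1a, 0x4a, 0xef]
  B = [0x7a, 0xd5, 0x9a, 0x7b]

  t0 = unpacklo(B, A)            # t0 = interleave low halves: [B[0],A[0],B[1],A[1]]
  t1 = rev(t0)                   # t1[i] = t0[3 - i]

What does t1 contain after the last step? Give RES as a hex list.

RES = [0x1a, 0xd5, 0x95, 0x7a]

  t0: 7a 95 d5 1a
  t1: 1a d5 95 7a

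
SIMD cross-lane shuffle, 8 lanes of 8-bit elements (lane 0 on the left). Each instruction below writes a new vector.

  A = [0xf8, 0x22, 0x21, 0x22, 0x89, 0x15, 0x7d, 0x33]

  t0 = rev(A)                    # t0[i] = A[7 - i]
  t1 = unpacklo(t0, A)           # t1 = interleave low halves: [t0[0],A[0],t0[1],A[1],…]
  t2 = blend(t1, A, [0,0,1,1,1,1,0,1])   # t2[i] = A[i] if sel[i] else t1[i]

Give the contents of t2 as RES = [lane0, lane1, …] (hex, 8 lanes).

RES = [ 0x33  0xf8  0x21  0x22  0x89  0x15  0x89  0x33 ]

→ t0 |33|7d|15|89|22|21|22|f8|
→ t1 |33|f8|7d|22|15|21|89|22|
→ t2 |33|f8|21|22|89|15|89|33|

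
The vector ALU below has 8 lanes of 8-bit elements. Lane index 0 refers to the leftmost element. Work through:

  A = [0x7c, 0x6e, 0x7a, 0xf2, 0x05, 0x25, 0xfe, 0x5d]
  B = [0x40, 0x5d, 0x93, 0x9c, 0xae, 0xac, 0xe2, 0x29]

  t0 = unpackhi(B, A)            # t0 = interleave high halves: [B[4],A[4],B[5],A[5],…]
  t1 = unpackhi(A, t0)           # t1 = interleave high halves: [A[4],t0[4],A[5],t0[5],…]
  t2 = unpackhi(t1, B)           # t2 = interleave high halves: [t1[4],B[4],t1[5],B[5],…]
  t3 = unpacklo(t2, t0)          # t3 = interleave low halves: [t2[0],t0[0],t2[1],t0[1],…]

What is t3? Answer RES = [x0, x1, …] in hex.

RES = [0xfe, 0xae, 0xae, 0x05, 0x29, 0xac, 0xac, 0x25]

  t0: ae 05 ac 25 e2 fe 29 5d
  t1: 05 e2 25 fe fe 29 5d 5d
  t2: fe ae 29 ac 5d e2 5d 29
  t3: fe ae ae 05 29 ac ac 25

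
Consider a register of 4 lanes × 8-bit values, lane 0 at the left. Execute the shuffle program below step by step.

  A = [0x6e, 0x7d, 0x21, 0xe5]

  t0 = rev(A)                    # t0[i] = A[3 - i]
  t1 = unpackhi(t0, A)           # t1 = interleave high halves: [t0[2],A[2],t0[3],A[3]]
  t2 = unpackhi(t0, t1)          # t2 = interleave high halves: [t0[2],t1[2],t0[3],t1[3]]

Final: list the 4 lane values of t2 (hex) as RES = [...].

t0 = [0xe5, 0x21, 0x7d, 0x6e]
t1 = [0x7d, 0x21, 0x6e, 0xe5]
t2 = [0x7d, 0x6e, 0x6e, 0xe5]

RES = [ 0x7d  0x6e  0x6e  0xe5 ]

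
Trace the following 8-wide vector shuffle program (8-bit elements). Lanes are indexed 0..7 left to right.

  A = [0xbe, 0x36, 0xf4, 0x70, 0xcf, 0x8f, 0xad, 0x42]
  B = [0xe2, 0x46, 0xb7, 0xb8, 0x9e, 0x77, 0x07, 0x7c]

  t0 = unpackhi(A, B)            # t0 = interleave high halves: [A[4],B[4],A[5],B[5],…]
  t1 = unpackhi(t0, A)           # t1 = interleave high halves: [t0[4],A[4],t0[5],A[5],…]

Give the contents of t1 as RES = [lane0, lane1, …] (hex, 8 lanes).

→ t0 |cf|9e|8f|77|ad|07|42|7c|
→ t1 |ad|cf|07|8f|42|ad|7c|42|

RES = [0xad, 0xcf, 0x07, 0x8f, 0x42, 0xad, 0x7c, 0x42]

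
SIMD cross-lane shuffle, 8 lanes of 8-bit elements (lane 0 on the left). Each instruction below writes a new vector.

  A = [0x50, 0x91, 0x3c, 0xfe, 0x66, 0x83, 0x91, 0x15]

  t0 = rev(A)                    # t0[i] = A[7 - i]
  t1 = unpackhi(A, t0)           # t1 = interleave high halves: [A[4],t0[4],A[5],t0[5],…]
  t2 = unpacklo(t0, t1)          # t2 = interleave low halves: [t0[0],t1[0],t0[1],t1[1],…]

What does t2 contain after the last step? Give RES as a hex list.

RES = [ 0x15  0x66  0x91  0xfe  0x83  0x83  0x66  0x3c ]

t0 = [0x15, 0x91, 0x83, 0x66, 0xfe, 0x3c, 0x91, 0x50]
t1 = [0x66, 0xfe, 0x83, 0x3c, 0x91, 0x91, 0x15, 0x50]
t2 = [0x15, 0x66, 0x91, 0xfe, 0x83, 0x83, 0x66, 0x3c]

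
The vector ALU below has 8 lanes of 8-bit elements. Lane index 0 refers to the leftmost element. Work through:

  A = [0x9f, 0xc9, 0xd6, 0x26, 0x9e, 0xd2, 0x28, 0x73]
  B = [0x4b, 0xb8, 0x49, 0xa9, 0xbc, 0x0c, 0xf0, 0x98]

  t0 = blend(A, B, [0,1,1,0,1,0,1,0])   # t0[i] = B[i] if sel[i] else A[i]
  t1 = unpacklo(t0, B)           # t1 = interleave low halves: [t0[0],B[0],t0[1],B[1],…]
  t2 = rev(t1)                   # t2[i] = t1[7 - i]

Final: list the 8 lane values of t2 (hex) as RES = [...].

RES = [ 0xa9  0x26  0x49  0x49  0xb8  0xb8  0x4b  0x9f ]

  t0: 9f b8 49 26 bc d2 f0 73
  t1: 9f 4b b8 b8 49 49 26 a9
  t2: a9 26 49 49 b8 b8 4b 9f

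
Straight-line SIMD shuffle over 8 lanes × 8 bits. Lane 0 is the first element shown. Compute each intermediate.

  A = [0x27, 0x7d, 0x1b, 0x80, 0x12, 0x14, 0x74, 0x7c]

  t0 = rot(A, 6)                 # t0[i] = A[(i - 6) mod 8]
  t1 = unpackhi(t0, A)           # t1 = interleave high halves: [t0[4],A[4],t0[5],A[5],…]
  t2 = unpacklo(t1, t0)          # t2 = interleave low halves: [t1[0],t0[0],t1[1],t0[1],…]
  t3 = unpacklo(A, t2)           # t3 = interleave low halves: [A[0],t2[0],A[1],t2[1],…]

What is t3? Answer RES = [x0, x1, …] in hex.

RES = [ 0x27  0x74  0x7d  0x1b  0x1b  0x12  0x80  0x80 ]

→ t0 |1b|80|12|14|74|7c|27|7d|
→ t1 |74|12|7c|14|27|74|7d|7c|
→ t2 |74|1b|12|80|7c|12|14|14|
→ t3 |27|74|7d|1b|1b|12|80|80|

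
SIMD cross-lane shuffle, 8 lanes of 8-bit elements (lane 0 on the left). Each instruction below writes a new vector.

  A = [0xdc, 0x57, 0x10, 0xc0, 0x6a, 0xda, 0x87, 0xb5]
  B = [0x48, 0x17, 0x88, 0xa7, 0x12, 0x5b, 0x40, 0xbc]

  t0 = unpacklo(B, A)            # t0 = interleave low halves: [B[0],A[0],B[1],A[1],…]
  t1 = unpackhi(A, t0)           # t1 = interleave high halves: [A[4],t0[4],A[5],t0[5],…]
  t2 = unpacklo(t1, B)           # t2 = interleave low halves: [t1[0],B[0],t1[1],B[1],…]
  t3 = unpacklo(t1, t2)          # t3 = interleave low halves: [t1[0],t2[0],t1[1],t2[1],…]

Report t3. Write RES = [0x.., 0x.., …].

t0 = [0x48, 0xdc, 0x17, 0x57, 0x88, 0x10, 0xa7, 0xc0]
t1 = [0x6a, 0x88, 0xda, 0x10, 0x87, 0xa7, 0xb5, 0xc0]
t2 = [0x6a, 0x48, 0x88, 0x17, 0xda, 0x88, 0x10, 0xa7]
t3 = [0x6a, 0x6a, 0x88, 0x48, 0xda, 0x88, 0x10, 0x17]

RES = [0x6a, 0x6a, 0x88, 0x48, 0xda, 0x88, 0x10, 0x17]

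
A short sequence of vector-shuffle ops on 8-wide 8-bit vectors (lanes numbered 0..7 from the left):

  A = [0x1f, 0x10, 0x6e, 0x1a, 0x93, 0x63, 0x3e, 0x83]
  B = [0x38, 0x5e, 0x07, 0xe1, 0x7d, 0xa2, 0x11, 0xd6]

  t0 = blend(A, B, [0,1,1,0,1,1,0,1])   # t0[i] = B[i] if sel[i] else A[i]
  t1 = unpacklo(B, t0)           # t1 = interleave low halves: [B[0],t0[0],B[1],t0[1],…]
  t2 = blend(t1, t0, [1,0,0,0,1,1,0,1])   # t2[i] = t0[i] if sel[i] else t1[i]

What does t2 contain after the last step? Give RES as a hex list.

→ t0 |1f|5e|07|1a|7d|a2|3e|d6|
→ t1 |38|1f|5e|5e|07|07|e1|1a|
→ t2 |1f|1f|5e|5e|7d|a2|e1|d6|

RES = [0x1f, 0x1f, 0x5e, 0x5e, 0x7d, 0xa2, 0xe1, 0xd6]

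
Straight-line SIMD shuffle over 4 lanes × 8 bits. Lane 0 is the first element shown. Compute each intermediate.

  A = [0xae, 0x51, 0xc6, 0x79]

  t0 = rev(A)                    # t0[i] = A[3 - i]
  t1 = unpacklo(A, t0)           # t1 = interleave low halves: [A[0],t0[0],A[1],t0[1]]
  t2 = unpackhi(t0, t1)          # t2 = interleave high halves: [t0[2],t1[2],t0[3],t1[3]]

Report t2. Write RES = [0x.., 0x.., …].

t0 = [0x79, 0xc6, 0x51, 0xae]
t1 = [0xae, 0x79, 0x51, 0xc6]
t2 = [0x51, 0x51, 0xae, 0xc6]

RES = [0x51, 0x51, 0xae, 0xc6]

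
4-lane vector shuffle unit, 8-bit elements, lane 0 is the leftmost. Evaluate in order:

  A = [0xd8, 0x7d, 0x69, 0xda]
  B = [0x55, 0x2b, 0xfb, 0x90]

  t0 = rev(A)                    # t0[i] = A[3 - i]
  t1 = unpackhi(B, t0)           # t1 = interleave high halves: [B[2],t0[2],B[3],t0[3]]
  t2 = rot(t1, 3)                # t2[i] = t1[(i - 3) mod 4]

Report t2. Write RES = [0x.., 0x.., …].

t0 = [0xda, 0x69, 0x7d, 0xd8]
t1 = [0xfb, 0x7d, 0x90, 0xd8]
t2 = [0x7d, 0x90, 0xd8, 0xfb]

RES = [ 0x7d  0x90  0xd8  0xfb ]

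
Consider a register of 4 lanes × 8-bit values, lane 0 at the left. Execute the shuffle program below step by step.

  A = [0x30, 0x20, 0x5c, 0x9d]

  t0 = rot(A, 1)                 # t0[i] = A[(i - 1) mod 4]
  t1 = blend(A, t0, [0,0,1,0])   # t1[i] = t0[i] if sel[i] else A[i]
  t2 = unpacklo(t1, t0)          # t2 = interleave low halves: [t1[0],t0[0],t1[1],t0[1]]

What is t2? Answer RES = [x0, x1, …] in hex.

→ t0 |9d|30|20|5c|
→ t1 |30|20|20|9d|
→ t2 |30|9d|20|30|

RES = [0x30, 0x9d, 0x20, 0x30]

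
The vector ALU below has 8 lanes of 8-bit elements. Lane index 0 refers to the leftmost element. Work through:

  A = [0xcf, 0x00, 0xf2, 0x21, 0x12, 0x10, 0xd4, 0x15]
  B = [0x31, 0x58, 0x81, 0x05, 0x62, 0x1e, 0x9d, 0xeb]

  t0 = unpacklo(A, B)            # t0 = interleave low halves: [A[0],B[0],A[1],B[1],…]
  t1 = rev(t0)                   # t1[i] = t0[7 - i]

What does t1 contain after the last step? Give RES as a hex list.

t0 = [0xcf, 0x31, 0x00, 0x58, 0xf2, 0x81, 0x21, 0x05]
t1 = [0x05, 0x21, 0x81, 0xf2, 0x58, 0x00, 0x31, 0xcf]

RES = [ 0x05  0x21  0x81  0xf2  0x58  0x00  0x31  0xcf ]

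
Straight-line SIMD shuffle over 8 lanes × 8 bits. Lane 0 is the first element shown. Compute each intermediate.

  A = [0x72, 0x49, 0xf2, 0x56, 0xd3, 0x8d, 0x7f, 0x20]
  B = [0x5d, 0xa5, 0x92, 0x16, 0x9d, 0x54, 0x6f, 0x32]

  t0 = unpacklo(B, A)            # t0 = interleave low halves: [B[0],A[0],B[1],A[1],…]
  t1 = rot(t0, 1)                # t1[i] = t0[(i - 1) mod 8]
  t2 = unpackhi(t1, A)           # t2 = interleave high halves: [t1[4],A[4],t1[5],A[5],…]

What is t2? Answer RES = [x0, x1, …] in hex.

→ t0 |5d|72|a5|49|92|f2|16|56|
→ t1 |56|5d|72|a5|49|92|f2|16|
→ t2 |49|d3|92|8d|f2|7f|16|20|

RES = [0x49, 0xd3, 0x92, 0x8d, 0xf2, 0x7f, 0x16, 0x20]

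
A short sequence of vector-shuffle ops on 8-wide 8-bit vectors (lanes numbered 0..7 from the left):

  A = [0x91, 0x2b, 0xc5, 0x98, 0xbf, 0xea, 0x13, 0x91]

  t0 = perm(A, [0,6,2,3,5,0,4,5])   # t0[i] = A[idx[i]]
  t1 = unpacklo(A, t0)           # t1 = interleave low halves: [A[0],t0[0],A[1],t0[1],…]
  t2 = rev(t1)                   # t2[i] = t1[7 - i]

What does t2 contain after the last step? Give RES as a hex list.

RES = [0x98, 0x98, 0xc5, 0xc5, 0x13, 0x2b, 0x91, 0x91]

→ t0 |91|13|c5|98|ea|91|bf|ea|
→ t1 |91|91|2b|13|c5|c5|98|98|
→ t2 |98|98|c5|c5|13|2b|91|91|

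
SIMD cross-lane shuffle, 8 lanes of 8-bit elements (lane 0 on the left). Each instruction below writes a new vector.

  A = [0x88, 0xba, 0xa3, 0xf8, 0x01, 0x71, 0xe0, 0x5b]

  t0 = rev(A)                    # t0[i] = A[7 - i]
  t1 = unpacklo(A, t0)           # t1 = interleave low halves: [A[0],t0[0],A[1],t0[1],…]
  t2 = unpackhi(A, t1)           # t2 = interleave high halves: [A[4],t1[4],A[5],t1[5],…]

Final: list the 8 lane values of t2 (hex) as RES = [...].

t0 = [0x5b, 0xe0, 0x71, 0x01, 0xf8, 0xa3, 0xba, 0x88]
t1 = [0x88, 0x5b, 0xba, 0xe0, 0xa3, 0x71, 0xf8, 0x01]
t2 = [0x01, 0xa3, 0x71, 0x71, 0xe0, 0xf8, 0x5b, 0x01]

RES = [0x01, 0xa3, 0x71, 0x71, 0xe0, 0xf8, 0x5b, 0x01]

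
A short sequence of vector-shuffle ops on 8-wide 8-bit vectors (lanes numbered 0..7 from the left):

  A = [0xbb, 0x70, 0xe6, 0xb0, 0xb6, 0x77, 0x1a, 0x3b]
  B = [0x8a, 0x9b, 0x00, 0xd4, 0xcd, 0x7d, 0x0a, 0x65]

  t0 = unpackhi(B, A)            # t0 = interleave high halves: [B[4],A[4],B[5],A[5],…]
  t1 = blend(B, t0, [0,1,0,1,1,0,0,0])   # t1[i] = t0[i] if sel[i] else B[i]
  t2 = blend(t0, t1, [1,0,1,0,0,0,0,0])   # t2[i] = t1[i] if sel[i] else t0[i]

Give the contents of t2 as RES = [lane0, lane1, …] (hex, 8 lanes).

RES = [ 0x8a  0xb6  0x00  0x77  0x0a  0x1a  0x65  0x3b ]

t0 = [0xcd, 0xb6, 0x7d, 0x77, 0x0a, 0x1a, 0x65, 0x3b]
t1 = [0x8a, 0xb6, 0x00, 0x77, 0x0a, 0x7d, 0x0a, 0x65]
t2 = [0x8a, 0xb6, 0x00, 0x77, 0x0a, 0x1a, 0x65, 0x3b]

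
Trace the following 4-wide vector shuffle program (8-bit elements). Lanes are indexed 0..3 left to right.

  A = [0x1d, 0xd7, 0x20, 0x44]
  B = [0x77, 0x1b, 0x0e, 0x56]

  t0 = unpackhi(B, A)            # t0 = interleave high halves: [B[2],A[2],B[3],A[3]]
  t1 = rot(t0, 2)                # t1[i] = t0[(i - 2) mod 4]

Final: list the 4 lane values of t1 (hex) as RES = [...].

RES = [ 0x56  0x44  0x0e  0x20 ]

t0 = [0x0e, 0x20, 0x56, 0x44]
t1 = [0x56, 0x44, 0x0e, 0x20]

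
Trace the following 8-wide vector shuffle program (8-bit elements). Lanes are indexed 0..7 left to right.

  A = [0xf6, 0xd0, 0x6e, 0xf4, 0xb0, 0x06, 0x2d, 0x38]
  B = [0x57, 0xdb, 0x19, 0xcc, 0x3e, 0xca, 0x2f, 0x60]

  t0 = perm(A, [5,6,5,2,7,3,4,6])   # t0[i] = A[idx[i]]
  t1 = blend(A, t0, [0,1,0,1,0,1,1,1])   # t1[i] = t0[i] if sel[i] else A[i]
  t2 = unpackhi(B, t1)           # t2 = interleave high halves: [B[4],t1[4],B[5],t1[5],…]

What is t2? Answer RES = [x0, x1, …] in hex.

→ t0 |06|2d|06|6e|38|f4|b0|2d|
→ t1 |f6|2d|6e|6e|b0|f4|b0|2d|
→ t2 |3e|b0|ca|f4|2f|b0|60|2d|

RES = [ 0x3e  0xb0  0xca  0xf4  0x2f  0xb0  0x60  0x2d ]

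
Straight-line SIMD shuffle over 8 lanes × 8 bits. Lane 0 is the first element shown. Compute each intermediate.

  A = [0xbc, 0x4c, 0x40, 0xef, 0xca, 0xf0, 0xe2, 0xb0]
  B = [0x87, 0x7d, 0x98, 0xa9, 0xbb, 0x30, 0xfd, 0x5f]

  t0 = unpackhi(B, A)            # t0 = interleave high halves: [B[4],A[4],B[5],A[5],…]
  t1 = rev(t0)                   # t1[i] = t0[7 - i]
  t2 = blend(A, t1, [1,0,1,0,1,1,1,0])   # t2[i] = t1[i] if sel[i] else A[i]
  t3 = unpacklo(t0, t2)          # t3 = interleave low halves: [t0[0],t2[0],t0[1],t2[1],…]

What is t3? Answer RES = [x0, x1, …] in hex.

RES = [0xbb, 0xb0, 0xca, 0x4c, 0x30, 0xe2, 0xf0, 0xef]

  t0: bb ca 30 f0 fd e2 5f b0
  t1: b0 5f e2 fd f0 30 ca bb
  t2: b0 4c e2 ef f0 30 ca b0
  t3: bb b0 ca 4c 30 e2 f0 ef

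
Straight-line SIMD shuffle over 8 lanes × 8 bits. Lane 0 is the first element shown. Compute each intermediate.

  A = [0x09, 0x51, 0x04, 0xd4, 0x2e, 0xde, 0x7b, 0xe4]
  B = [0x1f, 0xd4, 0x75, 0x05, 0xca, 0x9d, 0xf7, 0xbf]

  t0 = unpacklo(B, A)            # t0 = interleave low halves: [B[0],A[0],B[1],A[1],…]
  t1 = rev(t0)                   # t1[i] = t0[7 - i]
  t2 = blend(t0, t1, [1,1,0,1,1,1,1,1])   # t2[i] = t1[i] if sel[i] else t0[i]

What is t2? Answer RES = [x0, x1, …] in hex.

RES = [0xd4, 0x05, 0xd4, 0x75, 0x51, 0xd4, 0x09, 0x1f]

  t0: 1f 09 d4 51 75 04 05 d4
  t1: d4 05 04 75 51 d4 09 1f
  t2: d4 05 d4 75 51 d4 09 1f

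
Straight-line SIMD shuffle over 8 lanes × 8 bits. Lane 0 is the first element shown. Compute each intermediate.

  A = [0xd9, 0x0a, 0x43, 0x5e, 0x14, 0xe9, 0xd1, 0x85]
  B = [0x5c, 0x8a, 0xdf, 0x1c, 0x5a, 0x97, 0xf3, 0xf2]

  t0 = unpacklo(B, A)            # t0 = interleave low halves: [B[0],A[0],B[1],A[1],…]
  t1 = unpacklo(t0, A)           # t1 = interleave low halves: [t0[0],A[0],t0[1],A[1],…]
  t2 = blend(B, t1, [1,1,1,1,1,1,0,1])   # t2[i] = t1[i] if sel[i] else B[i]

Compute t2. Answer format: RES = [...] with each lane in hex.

→ t0 |5c|d9|8a|0a|df|43|1c|5e|
→ t1 |5c|d9|d9|0a|8a|43|0a|5e|
→ t2 |5c|d9|d9|0a|8a|43|f3|5e|

RES = [0x5c, 0xd9, 0xd9, 0x0a, 0x8a, 0x43, 0xf3, 0x5e]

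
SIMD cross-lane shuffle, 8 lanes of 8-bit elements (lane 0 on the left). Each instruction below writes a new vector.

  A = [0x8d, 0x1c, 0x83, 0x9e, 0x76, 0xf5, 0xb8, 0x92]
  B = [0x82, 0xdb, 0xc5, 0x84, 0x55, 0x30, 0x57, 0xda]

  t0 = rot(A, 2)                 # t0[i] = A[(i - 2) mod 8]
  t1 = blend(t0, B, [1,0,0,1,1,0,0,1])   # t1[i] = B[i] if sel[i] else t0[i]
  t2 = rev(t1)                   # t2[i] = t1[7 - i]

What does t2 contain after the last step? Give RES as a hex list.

RES = [ 0xda  0x76  0x9e  0x55  0x84  0x8d  0x92  0x82 ]

→ t0 |b8|92|8d|1c|83|9e|76|f5|
→ t1 |82|92|8d|84|55|9e|76|da|
→ t2 |da|76|9e|55|84|8d|92|82|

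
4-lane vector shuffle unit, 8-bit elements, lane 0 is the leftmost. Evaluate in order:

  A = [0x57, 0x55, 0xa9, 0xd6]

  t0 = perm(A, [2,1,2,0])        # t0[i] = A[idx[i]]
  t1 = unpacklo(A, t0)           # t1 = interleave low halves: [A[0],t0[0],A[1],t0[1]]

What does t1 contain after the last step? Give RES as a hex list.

RES = [ 0x57  0xa9  0x55  0x55 ]

→ t0 |a9|55|a9|57|
→ t1 |57|a9|55|55|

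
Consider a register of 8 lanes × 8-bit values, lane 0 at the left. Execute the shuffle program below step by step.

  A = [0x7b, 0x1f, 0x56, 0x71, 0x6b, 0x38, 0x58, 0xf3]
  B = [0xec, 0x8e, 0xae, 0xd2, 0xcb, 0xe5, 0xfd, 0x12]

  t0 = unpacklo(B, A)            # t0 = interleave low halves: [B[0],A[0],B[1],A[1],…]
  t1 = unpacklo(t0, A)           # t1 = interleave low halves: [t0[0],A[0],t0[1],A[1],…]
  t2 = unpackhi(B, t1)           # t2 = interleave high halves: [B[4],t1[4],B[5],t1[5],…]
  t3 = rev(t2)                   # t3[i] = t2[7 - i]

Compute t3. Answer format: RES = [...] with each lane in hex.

→ t0 |ec|7b|8e|1f|ae|56|d2|71|
→ t1 |ec|7b|7b|1f|8e|56|1f|71|
→ t2 |cb|8e|e5|56|fd|1f|12|71|
→ t3 |71|12|1f|fd|56|e5|8e|cb|

RES = [ 0x71  0x12  0x1f  0xfd  0x56  0xe5  0x8e  0xcb ]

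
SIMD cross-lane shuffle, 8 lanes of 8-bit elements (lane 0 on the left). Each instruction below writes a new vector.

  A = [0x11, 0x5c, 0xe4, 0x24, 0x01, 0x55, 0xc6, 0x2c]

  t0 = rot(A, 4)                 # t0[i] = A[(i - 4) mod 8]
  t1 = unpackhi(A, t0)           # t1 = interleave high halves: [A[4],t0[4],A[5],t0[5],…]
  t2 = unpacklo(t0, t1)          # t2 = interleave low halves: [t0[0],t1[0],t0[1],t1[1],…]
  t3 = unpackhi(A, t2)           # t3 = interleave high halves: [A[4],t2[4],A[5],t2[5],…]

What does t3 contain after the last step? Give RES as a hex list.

t0 = [0x01, 0x55, 0xc6, 0x2c, 0x11, 0x5c, 0xe4, 0x24]
t1 = [0x01, 0x11, 0x55, 0x5c, 0xc6, 0xe4, 0x2c, 0x24]
t2 = [0x01, 0x01, 0x55, 0x11, 0xc6, 0x55, 0x2c, 0x5c]
t3 = [0x01, 0xc6, 0x55, 0x55, 0xc6, 0x2c, 0x2c, 0x5c]

RES = [0x01, 0xc6, 0x55, 0x55, 0xc6, 0x2c, 0x2c, 0x5c]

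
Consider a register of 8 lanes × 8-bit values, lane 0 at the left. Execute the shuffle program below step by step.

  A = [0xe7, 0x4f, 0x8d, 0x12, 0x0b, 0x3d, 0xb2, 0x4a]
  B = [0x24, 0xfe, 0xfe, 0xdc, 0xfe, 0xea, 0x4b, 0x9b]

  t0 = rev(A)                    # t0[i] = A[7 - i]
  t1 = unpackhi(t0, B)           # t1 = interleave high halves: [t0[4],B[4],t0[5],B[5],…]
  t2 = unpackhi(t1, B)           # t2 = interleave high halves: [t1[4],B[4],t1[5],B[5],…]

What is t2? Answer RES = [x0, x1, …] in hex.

RES = [ 0x4f  0xfe  0x4b  0xea  0xe7  0x4b  0x9b  0x9b ]

t0 = [0x4a, 0xb2, 0x3d, 0x0b, 0x12, 0x8d, 0x4f, 0xe7]
t1 = [0x12, 0xfe, 0x8d, 0xea, 0x4f, 0x4b, 0xe7, 0x9b]
t2 = [0x4f, 0xfe, 0x4b, 0xea, 0xe7, 0x4b, 0x9b, 0x9b]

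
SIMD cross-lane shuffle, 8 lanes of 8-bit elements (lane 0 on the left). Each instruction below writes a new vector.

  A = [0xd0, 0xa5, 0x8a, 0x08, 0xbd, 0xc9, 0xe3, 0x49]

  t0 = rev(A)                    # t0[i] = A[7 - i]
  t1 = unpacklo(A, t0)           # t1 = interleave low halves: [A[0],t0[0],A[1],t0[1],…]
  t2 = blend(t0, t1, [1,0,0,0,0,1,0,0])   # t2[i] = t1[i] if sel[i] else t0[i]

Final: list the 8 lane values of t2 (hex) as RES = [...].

RES = [ 0xd0  0xe3  0xc9  0xbd  0x08  0xc9  0xa5  0xd0 ]

→ t0 |49|e3|c9|bd|08|8a|a5|d0|
→ t1 |d0|49|a5|e3|8a|c9|08|bd|
→ t2 |d0|e3|c9|bd|08|c9|a5|d0|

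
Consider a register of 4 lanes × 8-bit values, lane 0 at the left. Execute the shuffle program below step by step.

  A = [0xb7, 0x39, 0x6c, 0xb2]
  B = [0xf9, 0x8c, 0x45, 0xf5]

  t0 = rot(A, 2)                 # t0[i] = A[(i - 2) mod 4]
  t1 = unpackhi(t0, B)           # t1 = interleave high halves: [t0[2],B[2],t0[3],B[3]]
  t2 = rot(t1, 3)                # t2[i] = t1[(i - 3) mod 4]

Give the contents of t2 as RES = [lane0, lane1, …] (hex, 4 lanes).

t0 = [0x6c, 0xb2, 0xb7, 0x39]
t1 = [0xb7, 0x45, 0x39, 0xf5]
t2 = [0x45, 0x39, 0xf5, 0xb7]

RES = [0x45, 0x39, 0xf5, 0xb7]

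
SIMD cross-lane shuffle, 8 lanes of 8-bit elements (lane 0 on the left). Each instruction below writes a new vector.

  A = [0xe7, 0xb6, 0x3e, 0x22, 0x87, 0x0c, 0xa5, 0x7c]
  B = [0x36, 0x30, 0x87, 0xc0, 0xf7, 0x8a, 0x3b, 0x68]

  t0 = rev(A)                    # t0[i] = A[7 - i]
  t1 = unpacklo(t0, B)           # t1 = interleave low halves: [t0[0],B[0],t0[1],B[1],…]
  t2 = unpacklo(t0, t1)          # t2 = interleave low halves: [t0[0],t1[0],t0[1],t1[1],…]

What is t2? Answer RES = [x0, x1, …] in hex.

  t0: 7c a5 0c 87 22 3e b6 e7
  t1: 7c 36 a5 30 0c 87 87 c0
  t2: 7c 7c a5 36 0c a5 87 30

RES = [ 0x7c  0x7c  0xa5  0x36  0x0c  0xa5  0x87  0x30 ]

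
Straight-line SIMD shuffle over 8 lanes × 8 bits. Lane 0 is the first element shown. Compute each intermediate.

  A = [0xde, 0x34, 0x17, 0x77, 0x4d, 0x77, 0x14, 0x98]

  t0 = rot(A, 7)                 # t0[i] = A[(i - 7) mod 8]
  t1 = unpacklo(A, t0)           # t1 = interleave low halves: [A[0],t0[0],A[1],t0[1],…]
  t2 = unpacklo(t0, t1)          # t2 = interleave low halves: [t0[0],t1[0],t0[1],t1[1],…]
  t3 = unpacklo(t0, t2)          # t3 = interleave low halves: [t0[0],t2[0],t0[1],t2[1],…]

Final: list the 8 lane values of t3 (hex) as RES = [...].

→ t0 |34|17|77|4d|77|14|98|de|
→ t1 |de|34|34|17|17|77|77|4d|
→ t2 |34|de|17|34|77|34|4d|17|
→ t3 |34|34|17|de|77|17|4d|34|

RES = [ 0x34  0x34  0x17  0xde  0x77  0x17  0x4d  0x34 ]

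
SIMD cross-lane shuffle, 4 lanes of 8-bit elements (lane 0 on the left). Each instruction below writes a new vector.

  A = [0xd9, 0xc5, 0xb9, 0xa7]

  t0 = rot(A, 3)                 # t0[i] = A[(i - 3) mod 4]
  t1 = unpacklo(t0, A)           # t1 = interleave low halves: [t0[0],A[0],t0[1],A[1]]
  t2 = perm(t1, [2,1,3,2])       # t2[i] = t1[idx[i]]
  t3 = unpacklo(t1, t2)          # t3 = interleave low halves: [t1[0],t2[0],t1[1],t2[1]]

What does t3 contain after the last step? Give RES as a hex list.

RES = [0xc5, 0xb9, 0xd9, 0xd9]

  t0: c5 b9 a7 d9
  t1: c5 d9 b9 c5
  t2: b9 d9 c5 b9
  t3: c5 b9 d9 d9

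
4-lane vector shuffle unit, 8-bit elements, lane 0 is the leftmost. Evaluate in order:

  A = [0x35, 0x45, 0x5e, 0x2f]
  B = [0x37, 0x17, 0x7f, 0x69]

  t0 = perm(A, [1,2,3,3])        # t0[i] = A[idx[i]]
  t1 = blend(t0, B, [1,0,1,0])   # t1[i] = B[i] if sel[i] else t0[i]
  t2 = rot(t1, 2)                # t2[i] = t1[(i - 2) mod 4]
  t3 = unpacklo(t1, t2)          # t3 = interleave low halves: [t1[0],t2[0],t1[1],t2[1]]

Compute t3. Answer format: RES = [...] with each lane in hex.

RES = [0x37, 0x7f, 0x5e, 0x2f]

→ t0 |45|5e|2f|2f|
→ t1 |37|5e|7f|2f|
→ t2 |7f|2f|37|5e|
→ t3 |37|7f|5e|2f|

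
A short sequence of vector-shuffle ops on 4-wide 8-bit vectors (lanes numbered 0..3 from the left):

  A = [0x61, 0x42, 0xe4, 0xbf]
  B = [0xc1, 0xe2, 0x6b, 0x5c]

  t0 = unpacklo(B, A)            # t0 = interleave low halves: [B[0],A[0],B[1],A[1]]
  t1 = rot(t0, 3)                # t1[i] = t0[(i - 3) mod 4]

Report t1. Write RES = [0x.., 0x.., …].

  t0: c1 61 e2 42
  t1: 61 e2 42 c1

RES = [ 0x61  0xe2  0x42  0xc1 ]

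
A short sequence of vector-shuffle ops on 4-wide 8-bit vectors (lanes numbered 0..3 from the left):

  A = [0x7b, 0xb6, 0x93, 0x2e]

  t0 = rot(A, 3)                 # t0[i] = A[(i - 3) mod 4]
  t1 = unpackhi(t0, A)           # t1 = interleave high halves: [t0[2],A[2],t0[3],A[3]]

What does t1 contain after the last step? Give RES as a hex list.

→ t0 |b6|93|2e|7b|
→ t1 |2e|93|7b|2e|

RES = [0x2e, 0x93, 0x7b, 0x2e]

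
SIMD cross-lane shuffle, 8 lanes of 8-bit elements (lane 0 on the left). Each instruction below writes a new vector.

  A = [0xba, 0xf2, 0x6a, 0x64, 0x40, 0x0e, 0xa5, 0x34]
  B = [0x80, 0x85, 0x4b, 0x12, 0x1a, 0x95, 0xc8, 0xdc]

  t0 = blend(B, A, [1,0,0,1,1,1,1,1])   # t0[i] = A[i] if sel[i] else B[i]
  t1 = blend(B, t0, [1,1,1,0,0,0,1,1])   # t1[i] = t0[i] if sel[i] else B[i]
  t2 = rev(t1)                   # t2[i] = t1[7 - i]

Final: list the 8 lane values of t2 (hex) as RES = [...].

RES = [0x34, 0xa5, 0x95, 0x1a, 0x12, 0x4b, 0x85, 0xba]

t0 = [0xba, 0x85, 0x4b, 0x64, 0x40, 0x0e, 0xa5, 0x34]
t1 = [0xba, 0x85, 0x4b, 0x12, 0x1a, 0x95, 0xa5, 0x34]
t2 = [0x34, 0xa5, 0x95, 0x1a, 0x12, 0x4b, 0x85, 0xba]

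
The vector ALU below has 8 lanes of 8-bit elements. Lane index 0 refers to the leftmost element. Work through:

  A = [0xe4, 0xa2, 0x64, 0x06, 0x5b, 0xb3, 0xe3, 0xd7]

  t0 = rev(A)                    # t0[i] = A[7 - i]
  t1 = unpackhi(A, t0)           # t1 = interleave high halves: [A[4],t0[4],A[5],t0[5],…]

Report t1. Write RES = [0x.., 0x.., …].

t0 = [0xd7, 0xe3, 0xb3, 0x5b, 0x06, 0x64, 0xa2, 0xe4]
t1 = [0x5b, 0x06, 0xb3, 0x64, 0xe3, 0xa2, 0xd7, 0xe4]

RES = [ 0x5b  0x06  0xb3  0x64  0xe3  0xa2  0xd7  0xe4 ]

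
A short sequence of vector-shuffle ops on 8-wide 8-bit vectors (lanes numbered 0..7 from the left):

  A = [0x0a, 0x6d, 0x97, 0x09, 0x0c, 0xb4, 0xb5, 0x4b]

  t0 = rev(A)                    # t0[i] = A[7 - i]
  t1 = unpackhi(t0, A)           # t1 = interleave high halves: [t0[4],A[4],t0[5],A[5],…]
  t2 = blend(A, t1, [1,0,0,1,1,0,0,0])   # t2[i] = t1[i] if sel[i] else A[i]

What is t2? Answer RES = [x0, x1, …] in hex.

→ t0 |4b|b5|b4|0c|09|97|6d|0a|
→ t1 |09|0c|97|b4|6d|b5|0a|4b|
→ t2 |09|6d|97|b4|6d|b4|b5|4b|

RES = [ 0x09  0x6d  0x97  0xb4  0x6d  0xb4  0xb5  0x4b ]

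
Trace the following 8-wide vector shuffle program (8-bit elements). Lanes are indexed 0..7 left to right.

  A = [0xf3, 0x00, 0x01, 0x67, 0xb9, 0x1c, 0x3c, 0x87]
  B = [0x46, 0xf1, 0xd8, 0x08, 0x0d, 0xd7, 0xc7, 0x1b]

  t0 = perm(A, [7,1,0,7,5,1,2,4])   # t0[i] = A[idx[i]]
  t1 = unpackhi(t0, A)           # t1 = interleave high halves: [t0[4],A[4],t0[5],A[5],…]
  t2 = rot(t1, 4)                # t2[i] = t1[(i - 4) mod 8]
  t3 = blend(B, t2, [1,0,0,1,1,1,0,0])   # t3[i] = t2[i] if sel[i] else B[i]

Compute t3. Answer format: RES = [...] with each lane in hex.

RES = [0x01, 0xf1, 0xd8, 0x87, 0x1c, 0xb9, 0xc7, 0x1b]

→ t0 |87|00|f3|87|1c|00|01|b9|
→ t1 |1c|b9|00|1c|01|3c|b9|87|
→ t2 |01|3c|b9|87|1c|b9|00|1c|
→ t3 |01|f1|d8|87|1c|b9|c7|1b|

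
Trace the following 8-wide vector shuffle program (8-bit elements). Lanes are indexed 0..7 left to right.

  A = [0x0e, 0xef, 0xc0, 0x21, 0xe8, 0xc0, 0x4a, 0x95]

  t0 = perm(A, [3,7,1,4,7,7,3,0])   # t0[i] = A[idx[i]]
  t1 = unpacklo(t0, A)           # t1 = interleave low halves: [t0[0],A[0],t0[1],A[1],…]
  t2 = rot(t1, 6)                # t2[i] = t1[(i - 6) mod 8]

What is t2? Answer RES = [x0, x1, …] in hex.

  t0: 21 95 ef e8 95 95 21 0e
  t1: 21 0e 95 ef ef c0 e8 21
  t2: 95 ef ef c0 e8 21 21 0e

RES = [ 0x95  0xef  0xef  0xc0  0xe8  0x21  0x21  0x0e ]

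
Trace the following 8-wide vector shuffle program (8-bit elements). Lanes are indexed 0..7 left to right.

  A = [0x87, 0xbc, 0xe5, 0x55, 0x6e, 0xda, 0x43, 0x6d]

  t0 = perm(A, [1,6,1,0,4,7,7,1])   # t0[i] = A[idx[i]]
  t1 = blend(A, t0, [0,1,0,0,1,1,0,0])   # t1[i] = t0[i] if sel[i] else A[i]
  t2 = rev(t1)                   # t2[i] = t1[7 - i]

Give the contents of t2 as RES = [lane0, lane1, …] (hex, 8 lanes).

  t0: bc 43 bc 87 6e 6d 6d bc
  t1: 87 43 e5 55 6e 6d 43 6d
  t2: 6d 43 6d 6e 55 e5 43 87

RES = [0x6d, 0x43, 0x6d, 0x6e, 0x55, 0xe5, 0x43, 0x87]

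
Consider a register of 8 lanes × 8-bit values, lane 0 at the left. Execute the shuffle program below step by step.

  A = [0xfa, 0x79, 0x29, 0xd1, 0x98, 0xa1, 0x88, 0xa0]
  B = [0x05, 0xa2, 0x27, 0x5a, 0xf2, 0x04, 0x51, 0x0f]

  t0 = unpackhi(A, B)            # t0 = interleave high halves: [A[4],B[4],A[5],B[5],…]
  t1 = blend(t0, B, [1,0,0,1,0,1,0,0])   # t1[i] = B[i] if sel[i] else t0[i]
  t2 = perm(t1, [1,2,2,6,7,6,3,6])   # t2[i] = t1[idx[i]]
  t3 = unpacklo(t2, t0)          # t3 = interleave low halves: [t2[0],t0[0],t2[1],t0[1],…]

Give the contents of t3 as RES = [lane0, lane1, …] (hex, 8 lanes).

RES = [0xf2, 0x98, 0xa1, 0xf2, 0xa1, 0xa1, 0xa0, 0x04]

t0 = [0x98, 0xf2, 0xa1, 0x04, 0x88, 0x51, 0xa0, 0x0f]
t1 = [0x05, 0xf2, 0xa1, 0x5a, 0x88, 0x04, 0xa0, 0x0f]
t2 = [0xf2, 0xa1, 0xa1, 0xa0, 0x0f, 0xa0, 0x5a, 0xa0]
t3 = [0xf2, 0x98, 0xa1, 0xf2, 0xa1, 0xa1, 0xa0, 0x04]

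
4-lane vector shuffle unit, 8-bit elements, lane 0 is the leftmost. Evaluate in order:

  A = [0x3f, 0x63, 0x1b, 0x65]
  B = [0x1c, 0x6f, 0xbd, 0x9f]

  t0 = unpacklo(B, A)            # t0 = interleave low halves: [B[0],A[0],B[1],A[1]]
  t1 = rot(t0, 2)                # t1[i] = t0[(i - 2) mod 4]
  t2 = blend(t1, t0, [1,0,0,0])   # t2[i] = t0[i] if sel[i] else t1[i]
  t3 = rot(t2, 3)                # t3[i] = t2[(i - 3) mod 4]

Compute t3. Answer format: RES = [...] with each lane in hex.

RES = [ 0x63  0x1c  0x3f  0x1c ]

  t0: 1c 3f 6f 63
  t1: 6f 63 1c 3f
  t2: 1c 63 1c 3f
  t3: 63 1c 3f 1c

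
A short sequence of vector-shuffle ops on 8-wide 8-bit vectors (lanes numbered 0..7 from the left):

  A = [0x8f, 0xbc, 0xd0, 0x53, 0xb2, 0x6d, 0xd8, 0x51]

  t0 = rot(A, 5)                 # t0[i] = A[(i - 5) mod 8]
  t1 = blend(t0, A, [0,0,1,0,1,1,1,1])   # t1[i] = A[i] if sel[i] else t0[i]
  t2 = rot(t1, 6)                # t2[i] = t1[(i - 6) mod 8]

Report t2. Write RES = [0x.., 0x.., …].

→ t0 |53|b2|6d|d8|51|8f|bc|d0|
→ t1 |53|b2|d0|d8|b2|6d|d8|51|
→ t2 |d0|d8|b2|6d|d8|51|53|b2|

RES = [0xd0, 0xd8, 0xb2, 0x6d, 0xd8, 0x51, 0x53, 0xb2]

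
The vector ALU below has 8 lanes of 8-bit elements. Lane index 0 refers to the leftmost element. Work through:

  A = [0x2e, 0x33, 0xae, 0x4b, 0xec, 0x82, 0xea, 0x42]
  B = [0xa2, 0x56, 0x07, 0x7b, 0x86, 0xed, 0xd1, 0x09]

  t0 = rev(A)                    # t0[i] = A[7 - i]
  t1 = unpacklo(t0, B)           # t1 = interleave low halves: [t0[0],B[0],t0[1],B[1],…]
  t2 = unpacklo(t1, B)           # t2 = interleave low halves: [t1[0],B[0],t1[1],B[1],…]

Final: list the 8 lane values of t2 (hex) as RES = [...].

RES = [ 0x42  0xa2  0xa2  0x56  0xea  0x07  0x56  0x7b ]

t0 = [0x42, 0xea, 0x82, 0xec, 0x4b, 0xae, 0x33, 0x2e]
t1 = [0x42, 0xa2, 0xea, 0x56, 0x82, 0x07, 0xec, 0x7b]
t2 = [0x42, 0xa2, 0xa2, 0x56, 0xea, 0x07, 0x56, 0x7b]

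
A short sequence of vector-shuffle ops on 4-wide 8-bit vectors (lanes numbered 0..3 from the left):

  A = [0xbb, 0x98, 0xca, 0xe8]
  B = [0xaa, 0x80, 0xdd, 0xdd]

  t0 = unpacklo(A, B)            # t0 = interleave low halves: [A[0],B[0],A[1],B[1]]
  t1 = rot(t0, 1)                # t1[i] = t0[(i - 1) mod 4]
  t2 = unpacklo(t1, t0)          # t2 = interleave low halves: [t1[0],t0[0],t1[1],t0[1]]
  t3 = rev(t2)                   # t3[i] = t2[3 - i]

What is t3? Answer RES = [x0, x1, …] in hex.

RES = [0xaa, 0xbb, 0xbb, 0x80]

→ t0 |bb|aa|98|80|
→ t1 |80|bb|aa|98|
→ t2 |80|bb|bb|aa|
→ t3 |aa|bb|bb|80|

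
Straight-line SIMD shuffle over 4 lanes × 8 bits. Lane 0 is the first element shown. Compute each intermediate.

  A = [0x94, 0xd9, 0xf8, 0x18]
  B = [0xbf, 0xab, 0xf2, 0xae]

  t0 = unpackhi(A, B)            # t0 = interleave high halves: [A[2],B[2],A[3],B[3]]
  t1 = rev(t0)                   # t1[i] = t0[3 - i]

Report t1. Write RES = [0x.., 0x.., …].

t0 = [0xf8, 0xf2, 0x18, 0xae]
t1 = [0xae, 0x18, 0xf2, 0xf8]

RES = [0xae, 0x18, 0xf2, 0xf8]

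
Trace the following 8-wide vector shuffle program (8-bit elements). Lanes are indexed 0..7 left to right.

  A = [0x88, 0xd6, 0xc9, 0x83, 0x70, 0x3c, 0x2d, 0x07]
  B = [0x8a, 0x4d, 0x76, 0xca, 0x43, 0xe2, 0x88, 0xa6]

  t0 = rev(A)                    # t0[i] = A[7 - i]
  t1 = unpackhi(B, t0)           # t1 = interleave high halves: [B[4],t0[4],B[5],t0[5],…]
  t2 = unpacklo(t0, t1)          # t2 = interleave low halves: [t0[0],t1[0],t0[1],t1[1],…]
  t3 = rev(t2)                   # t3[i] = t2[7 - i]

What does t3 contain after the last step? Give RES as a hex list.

RES = [ 0xc9  0x70  0xe2  0x3c  0x83  0x2d  0x43  0x07 ]

t0 = [0x07, 0x2d, 0x3c, 0x70, 0x83, 0xc9, 0xd6, 0x88]
t1 = [0x43, 0x83, 0xe2, 0xc9, 0x88, 0xd6, 0xa6, 0x88]
t2 = [0x07, 0x43, 0x2d, 0x83, 0x3c, 0xe2, 0x70, 0xc9]
t3 = [0xc9, 0x70, 0xe2, 0x3c, 0x83, 0x2d, 0x43, 0x07]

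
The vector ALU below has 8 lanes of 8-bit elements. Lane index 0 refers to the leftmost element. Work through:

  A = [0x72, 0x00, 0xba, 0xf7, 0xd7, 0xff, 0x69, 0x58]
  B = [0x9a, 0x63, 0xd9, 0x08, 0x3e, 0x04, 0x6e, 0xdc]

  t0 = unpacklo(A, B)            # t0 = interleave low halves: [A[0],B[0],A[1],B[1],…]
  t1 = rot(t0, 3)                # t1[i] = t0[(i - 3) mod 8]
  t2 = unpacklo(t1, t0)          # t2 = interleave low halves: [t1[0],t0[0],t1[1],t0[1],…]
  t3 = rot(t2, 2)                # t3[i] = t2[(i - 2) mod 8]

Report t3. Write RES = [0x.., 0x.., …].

t0 = [0x72, 0x9a, 0x00, 0x63, 0xba, 0xd9, 0xf7, 0x08]
t1 = [0xd9, 0xf7, 0x08, 0x72, 0x9a, 0x00, 0x63, 0xba]
t2 = [0xd9, 0x72, 0xf7, 0x9a, 0x08, 0x00, 0x72, 0x63]
t3 = [0x72, 0x63, 0xd9, 0x72, 0xf7, 0x9a, 0x08, 0x00]

RES = [ 0x72  0x63  0xd9  0x72  0xf7  0x9a  0x08  0x00 ]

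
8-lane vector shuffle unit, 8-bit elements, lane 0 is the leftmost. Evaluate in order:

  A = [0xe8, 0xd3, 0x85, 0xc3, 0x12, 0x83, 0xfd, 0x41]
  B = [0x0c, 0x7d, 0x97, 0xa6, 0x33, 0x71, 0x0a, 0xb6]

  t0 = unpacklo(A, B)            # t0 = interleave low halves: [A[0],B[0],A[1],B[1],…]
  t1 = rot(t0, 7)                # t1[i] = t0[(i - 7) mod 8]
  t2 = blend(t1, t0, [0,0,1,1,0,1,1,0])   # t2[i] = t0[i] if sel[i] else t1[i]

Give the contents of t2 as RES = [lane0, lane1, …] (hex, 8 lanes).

RES = [ 0x0c  0xd3  0xd3  0x7d  0x97  0x97  0xc3  0xe8 ]

→ t0 |e8|0c|d3|7d|85|97|c3|a6|
→ t1 |0c|d3|7d|85|97|c3|a6|e8|
→ t2 |0c|d3|d3|7d|97|97|c3|e8|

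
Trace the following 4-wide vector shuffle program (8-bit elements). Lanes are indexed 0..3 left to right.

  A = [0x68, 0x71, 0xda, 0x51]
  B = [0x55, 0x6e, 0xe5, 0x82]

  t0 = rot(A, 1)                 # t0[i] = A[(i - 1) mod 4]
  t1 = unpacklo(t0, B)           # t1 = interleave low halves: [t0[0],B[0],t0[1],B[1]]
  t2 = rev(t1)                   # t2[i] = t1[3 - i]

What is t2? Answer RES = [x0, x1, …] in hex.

t0 = [0x51, 0x68, 0x71, 0xda]
t1 = [0x51, 0x55, 0x68, 0x6e]
t2 = [0x6e, 0x68, 0x55, 0x51]

RES = [ 0x6e  0x68  0x55  0x51 ]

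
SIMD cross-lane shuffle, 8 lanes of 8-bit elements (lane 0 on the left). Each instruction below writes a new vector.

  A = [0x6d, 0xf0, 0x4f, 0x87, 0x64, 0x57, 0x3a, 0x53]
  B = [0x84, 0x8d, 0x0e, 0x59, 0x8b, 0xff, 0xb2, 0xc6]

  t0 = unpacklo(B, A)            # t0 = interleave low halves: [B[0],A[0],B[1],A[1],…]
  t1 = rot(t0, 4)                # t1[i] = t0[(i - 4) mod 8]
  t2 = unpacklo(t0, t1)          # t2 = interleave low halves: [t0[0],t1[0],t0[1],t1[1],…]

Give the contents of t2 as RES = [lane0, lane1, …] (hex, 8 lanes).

RES = [0x84, 0x0e, 0x6d, 0x4f, 0x8d, 0x59, 0xf0, 0x87]

→ t0 |84|6d|8d|f0|0e|4f|59|87|
→ t1 |0e|4f|59|87|84|6d|8d|f0|
→ t2 |84|0e|6d|4f|8d|59|f0|87|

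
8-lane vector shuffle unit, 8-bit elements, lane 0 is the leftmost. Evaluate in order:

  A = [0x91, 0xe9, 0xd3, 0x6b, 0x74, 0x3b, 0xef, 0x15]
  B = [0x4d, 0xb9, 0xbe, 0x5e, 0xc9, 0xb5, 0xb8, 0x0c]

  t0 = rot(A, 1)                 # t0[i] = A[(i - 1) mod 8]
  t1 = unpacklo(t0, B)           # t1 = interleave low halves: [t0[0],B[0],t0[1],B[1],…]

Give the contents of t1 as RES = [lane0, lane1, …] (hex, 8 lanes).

RES = [0x15, 0x4d, 0x91, 0xb9, 0xe9, 0xbe, 0xd3, 0x5e]

→ t0 |15|91|e9|d3|6b|74|3b|ef|
→ t1 |15|4d|91|b9|e9|be|d3|5e|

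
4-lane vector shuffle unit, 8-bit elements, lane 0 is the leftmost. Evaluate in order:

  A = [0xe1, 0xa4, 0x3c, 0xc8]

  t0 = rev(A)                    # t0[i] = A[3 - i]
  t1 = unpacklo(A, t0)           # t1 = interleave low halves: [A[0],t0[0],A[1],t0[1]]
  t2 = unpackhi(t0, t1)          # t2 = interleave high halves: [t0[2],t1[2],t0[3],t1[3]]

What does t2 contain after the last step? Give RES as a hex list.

RES = [0xa4, 0xa4, 0xe1, 0x3c]

  t0: c8 3c a4 e1
  t1: e1 c8 a4 3c
  t2: a4 a4 e1 3c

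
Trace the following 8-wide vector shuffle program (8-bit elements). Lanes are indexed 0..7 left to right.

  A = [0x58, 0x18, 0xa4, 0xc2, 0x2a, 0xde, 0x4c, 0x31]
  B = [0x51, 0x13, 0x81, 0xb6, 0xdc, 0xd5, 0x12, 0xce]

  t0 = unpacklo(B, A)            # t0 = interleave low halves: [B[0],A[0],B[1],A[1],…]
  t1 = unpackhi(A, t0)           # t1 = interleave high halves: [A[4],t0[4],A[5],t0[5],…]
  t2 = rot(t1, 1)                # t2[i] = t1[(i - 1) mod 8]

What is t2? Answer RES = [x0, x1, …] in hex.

RES = [ 0xc2  0x2a  0x81  0xde  0xa4  0x4c  0xb6  0x31 ]

  t0: 51 58 13 18 81 a4 b6 c2
  t1: 2a 81 de a4 4c b6 31 c2
  t2: c2 2a 81 de a4 4c b6 31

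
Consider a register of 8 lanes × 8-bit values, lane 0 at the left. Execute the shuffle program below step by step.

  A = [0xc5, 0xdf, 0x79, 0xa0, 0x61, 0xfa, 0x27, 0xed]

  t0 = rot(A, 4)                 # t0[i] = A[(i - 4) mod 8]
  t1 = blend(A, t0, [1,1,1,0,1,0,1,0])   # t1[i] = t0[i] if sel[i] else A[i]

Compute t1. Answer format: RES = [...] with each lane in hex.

  t0: 61 fa 27 ed c5 df 79 a0
  t1: 61 fa 27 a0 c5 fa 79 ed

RES = [0x61, 0xfa, 0x27, 0xa0, 0xc5, 0xfa, 0x79, 0xed]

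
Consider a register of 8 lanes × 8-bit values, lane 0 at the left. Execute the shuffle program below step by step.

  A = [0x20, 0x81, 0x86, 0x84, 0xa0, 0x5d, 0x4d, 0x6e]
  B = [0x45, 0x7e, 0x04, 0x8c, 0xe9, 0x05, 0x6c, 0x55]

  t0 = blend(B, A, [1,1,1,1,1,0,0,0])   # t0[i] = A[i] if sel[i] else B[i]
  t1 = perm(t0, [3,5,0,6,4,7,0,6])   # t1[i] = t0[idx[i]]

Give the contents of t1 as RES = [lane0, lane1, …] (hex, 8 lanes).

t0 = [0x20, 0x81, 0x86, 0x84, 0xa0, 0x05, 0x6c, 0x55]
t1 = [0x84, 0x05, 0x20, 0x6c, 0xa0, 0x55, 0x20, 0x6c]

RES = [0x84, 0x05, 0x20, 0x6c, 0xa0, 0x55, 0x20, 0x6c]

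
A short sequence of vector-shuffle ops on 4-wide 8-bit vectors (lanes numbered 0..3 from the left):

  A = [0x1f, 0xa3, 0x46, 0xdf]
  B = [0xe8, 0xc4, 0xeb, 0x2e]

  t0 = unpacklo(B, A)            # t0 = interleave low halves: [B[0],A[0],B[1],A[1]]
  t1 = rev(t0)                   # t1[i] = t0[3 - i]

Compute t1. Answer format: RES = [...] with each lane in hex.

→ t0 |e8|1f|c4|a3|
→ t1 |a3|c4|1f|e8|

RES = [0xa3, 0xc4, 0x1f, 0xe8]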